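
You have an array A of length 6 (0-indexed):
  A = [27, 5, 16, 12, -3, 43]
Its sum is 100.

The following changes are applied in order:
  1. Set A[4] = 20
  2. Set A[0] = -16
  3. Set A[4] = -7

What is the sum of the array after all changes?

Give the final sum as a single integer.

Answer: 53

Derivation:
Initial sum: 100
Change 1: A[4] -3 -> 20, delta = 23, sum = 123
Change 2: A[0] 27 -> -16, delta = -43, sum = 80
Change 3: A[4] 20 -> -7, delta = -27, sum = 53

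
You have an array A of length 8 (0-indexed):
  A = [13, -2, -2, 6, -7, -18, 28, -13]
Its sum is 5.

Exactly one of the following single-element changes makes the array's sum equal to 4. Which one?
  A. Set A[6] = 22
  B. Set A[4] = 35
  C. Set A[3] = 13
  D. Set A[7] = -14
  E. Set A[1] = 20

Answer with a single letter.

Answer: D

Derivation:
Option A: A[6] 28->22, delta=-6, new_sum=5+(-6)=-1
Option B: A[4] -7->35, delta=42, new_sum=5+(42)=47
Option C: A[3] 6->13, delta=7, new_sum=5+(7)=12
Option D: A[7] -13->-14, delta=-1, new_sum=5+(-1)=4 <-- matches target
Option E: A[1] -2->20, delta=22, new_sum=5+(22)=27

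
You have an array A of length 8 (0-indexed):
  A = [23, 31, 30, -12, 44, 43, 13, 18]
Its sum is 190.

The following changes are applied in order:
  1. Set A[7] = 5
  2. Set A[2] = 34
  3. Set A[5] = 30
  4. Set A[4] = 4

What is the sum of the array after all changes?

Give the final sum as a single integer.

Answer: 128

Derivation:
Initial sum: 190
Change 1: A[7] 18 -> 5, delta = -13, sum = 177
Change 2: A[2] 30 -> 34, delta = 4, sum = 181
Change 3: A[5] 43 -> 30, delta = -13, sum = 168
Change 4: A[4] 44 -> 4, delta = -40, sum = 128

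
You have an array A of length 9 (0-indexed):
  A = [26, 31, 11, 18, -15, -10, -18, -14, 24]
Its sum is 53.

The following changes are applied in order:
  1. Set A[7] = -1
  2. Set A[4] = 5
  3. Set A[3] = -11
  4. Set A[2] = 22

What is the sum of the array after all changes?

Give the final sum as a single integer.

Initial sum: 53
Change 1: A[7] -14 -> -1, delta = 13, sum = 66
Change 2: A[4] -15 -> 5, delta = 20, sum = 86
Change 3: A[3] 18 -> -11, delta = -29, sum = 57
Change 4: A[2] 11 -> 22, delta = 11, sum = 68

Answer: 68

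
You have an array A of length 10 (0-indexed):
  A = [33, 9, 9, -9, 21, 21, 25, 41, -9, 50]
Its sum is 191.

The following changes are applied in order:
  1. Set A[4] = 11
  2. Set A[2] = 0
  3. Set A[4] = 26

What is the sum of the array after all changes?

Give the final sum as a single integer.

Answer: 187

Derivation:
Initial sum: 191
Change 1: A[4] 21 -> 11, delta = -10, sum = 181
Change 2: A[2] 9 -> 0, delta = -9, sum = 172
Change 3: A[4] 11 -> 26, delta = 15, sum = 187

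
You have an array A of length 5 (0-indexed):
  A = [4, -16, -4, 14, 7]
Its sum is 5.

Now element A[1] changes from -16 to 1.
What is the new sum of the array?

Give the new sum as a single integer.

Answer: 22

Derivation:
Old value at index 1: -16
New value at index 1: 1
Delta = 1 - -16 = 17
New sum = old_sum + delta = 5 + (17) = 22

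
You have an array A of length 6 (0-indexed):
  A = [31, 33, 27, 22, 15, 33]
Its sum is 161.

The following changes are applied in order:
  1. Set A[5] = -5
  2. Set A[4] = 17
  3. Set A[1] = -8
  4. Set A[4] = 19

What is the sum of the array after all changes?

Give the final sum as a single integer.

Answer: 86

Derivation:
Initial sum: 161
Change 1: A[5] 33 -> -5, delta = -38, sum = 123
Change 2: A[4] 15 -> 17, delta = 2, sum = 125
Change 3: A[1] 33 -> -8, delta = -41, sum = 84
Change 4: A[4] 17 -> 19, delta = 2, sum = 86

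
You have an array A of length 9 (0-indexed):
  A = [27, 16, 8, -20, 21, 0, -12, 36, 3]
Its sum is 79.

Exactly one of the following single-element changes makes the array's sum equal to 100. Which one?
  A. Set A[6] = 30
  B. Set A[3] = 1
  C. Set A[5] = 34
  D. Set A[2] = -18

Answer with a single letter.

Option A: A[6] -12->30, delta=42, new_sum=79+(42)=121
Option B: A[3] -20->1, delta=21, new_sum=79+(21)=100 <-- matches target
Option C: A[5] 0->34, delta=34, new_sum=79+(34)=113
Option D: A[2] 8->-18, delta=-26, new_sum=79+(-26)=53

Answer: B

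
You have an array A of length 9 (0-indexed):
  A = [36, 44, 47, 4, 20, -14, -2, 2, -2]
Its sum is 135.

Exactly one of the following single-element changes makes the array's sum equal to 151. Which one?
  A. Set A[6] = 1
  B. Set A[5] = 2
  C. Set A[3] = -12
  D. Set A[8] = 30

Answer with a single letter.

Answer: B

Derivation:
Option A: A[6] -2->1, delta=3, new_sum=135+(3)=138
Option B: A[5] -14->2, delta=16, new_sum=135+(16)=151 <-- matches target
Option C: A[3] 4->-12, delta=-16, new_sum=135+(-16)=119
Option D: A[8] -2->30, delta=32, new_sum=135+(32)=167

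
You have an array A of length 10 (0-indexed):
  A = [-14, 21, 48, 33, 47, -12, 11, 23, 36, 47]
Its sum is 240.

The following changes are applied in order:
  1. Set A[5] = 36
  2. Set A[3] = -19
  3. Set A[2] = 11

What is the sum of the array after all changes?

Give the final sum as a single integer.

Answer: 199

Derivation:
Initial sum: 240
Change 1: A[5] -12 -> 36, delta = 48, sum = 288
Change 2: A[3] 33 -> -19, delta = -52, sum = 236
Change 3: A[2] 48 -> 11, delta = -37, sum = 199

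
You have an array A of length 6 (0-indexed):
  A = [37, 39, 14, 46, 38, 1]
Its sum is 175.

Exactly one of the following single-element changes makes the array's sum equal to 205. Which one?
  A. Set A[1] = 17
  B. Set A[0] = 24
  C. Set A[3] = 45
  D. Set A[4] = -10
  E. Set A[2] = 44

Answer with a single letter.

Answer: E

Derivation:
Option A: A[1] 39->17, delta=-22, new_sum=175+(-22)=153
Option B: A[0] 37->24, delta=-13, new_sum=175+(-13)=162
Option C: A[3] 46->45, delta=-1, new_sum=175+(-1)=174
Option D: A[4] 38->-10, delta=-48, new_sum=175+(-48)=127
Option E: A[2] 14->44, delta=30, new_sum=175+(30)=205 <-- matches target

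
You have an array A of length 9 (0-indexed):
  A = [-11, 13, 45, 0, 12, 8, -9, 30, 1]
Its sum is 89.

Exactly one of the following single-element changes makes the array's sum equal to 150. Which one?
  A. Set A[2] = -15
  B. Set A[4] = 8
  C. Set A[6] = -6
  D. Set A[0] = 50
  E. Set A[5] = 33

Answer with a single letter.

Option A: A[2] 45->-15, delta=-60, new_sum=89+(-60)=29
Option B: A[4] 12->8, delta=-4, new_sum=89+(-4)=85
Option C: A[6] -9->-6, delta=3, new_sum=89+(3)=92
Option D: A[0] -11->50, delta=61, new_sum=89+(61)=150 <-- matches target
Option E: A[5] 8->33, delta=25, new_sum=89+(25)=114

Answer: D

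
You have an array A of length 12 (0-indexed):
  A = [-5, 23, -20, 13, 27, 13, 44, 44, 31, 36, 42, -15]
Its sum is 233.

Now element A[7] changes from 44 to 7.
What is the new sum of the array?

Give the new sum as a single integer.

Old value at index 7: 44
New value at index 7: 7
Delta = 7 - 44 = -37
New sum = old_sum + delta = 233 + (-37) = 196

Answer: 196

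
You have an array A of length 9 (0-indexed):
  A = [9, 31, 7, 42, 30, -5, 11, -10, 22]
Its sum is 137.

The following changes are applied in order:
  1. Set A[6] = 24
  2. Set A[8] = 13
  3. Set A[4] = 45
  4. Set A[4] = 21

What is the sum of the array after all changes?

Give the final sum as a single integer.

Initial sum: 137
Change 1: A[6] 11 -> 24, delta = 13, sum = 150
Change 2: A[8] 22 -> 13, delta = -9, sum = 141
Change 3: A[4] 30 -> 45, delta = 15, sum = 156
Change 4: A[4] 45 -> 21, delta = -24, sum = 132

Answer: 132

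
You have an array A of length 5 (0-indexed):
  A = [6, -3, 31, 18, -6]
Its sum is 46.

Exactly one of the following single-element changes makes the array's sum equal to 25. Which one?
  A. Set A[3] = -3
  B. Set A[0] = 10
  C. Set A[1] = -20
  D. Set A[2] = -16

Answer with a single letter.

Answer: A

Derivation:
Option A: A[3] 18->-3, delta=-21, new_sum=46+(-21)=25 <-- matches target
Option B: A[0] 6->10, delta=4, new_sum=46+(4)=50
Option C: A[1] -3->-20, delta=-17, new_sum=46+(-17)=29
Option D: A[2] 31->-16, delta=-47, new_sum=46+(-47)=-1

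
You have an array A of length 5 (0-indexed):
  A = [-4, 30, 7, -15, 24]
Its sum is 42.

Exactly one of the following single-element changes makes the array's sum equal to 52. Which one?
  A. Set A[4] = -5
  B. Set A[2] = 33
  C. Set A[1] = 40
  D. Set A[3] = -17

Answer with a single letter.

Answer: C

Derivation:
Option A: A[4] 24->-5, delta=-29, new_sum=42+(-29)=13
Option B: A[2] 7->33, delta=26, new_sum=42+(26)=68
Option C: A[1] 30->40, delta=10, new_sum=42+(10)=52 <-- matches target
Option D: A[3] -15->-17, delta=-2, new_sum=42+(-2)=40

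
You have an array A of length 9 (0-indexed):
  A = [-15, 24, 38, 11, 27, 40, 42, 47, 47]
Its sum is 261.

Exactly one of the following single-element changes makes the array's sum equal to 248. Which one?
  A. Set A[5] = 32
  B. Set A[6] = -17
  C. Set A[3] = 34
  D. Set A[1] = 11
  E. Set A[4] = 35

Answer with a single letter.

Option A: A[5] 40->32, delta=-8, new_sum=261+(-8)=253
Option B: A[6] 42->-17, delta=-59, new_sum=261+(-59)=202
Option C: A[3] 11->34, delta=23, new_sum=261+(23)=284
Option D: A[1] 24->11, delta=-13, new_sum=261+(-13)=248 <-- matches target
Option E: A[4] 27->35, delta=8, new_sum=261+(8)=269

Answer: D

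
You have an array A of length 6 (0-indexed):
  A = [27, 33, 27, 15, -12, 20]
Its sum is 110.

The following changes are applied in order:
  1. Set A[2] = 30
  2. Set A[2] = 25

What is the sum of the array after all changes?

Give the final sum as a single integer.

Answer: 108

Derivation:
Initial sum: 110
Change 1: A[2] 27 -> 30, delta = 3, sum = 113
Change 2: A[2] 30 -> 25, delta = -5, sum = 108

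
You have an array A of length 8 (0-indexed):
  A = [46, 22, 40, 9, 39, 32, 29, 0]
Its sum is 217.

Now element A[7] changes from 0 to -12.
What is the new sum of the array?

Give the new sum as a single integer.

Old value at index 7: 0
New value at index 7: -12
Delta = -12 - 0 = -12
New sum = old_sum + delta = 217 + (-12) = 205

Answer: 205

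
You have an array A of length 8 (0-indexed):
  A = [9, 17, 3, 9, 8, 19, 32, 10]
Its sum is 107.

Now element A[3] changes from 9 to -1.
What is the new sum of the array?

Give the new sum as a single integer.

Answer: 97

Derivation:
Old value at index 3: 9
New value at index 3: -1
Delta = -1 - 9 = -10
New sum = old_sum + delta = 107 + (-10) = 97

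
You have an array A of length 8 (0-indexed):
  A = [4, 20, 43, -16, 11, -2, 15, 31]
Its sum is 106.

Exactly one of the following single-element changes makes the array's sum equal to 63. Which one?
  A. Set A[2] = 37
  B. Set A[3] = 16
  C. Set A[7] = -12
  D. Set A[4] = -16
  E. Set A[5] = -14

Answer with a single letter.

Option A: A[2] 43->37, delta=-6, new_sum=106+(-6)=100
Option B: A[3] -16->16, delta=32, new_sum=106+(32)=138
Option C: A[7] 31->-12, delta=-43, new_sum=106+(-43)=63 <-- matches target
Option D: A[4] 11->-16, delta=-27, new_sum=106+(-27)=79
Option E: A[5] -2->-14, delta=-12, new_sum=106+(-12)=94

Answer: C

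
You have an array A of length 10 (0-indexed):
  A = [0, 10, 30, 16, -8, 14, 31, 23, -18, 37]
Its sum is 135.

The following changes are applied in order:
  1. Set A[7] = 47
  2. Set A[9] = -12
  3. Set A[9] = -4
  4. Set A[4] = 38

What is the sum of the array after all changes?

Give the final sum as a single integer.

Initial sum: 135
Change 1: A[7] 23 -> 47, delta = 24, sum = 159
Change 2: A[9] 37 -> -12, delta = -49, sum = 110
Change 3: A[9] -12 -> -4, delta = 8, sum = 118
Change 4: A[4] -8 -> 38, delta = 46, sum = 164

Answer: 164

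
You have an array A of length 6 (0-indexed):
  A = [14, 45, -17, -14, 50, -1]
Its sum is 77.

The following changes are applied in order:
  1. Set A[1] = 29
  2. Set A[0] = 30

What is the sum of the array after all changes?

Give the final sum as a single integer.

Answer: 77

Derivation:
Initial sum: 77
Change 1: A[1] 45 -> 29, delta = -16, sum = 61
Change 2: A[0] 14 -> 30, delta = 16, sum = 77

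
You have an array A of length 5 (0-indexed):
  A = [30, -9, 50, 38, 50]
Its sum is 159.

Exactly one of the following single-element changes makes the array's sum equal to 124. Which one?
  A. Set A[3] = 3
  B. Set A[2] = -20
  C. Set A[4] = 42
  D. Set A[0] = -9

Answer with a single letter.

Option A: A[3] 38->3, delta=-35, new_sum=159+(-35)=124 <-- matches target
Option B: A[2] 50->-20, delta=-70, new_sum=159+(-70)=89
Option C: A[4] 50->42, delta=-8, new_sum=159+(-8)=151
Option D: A[0] 30->-9, delta=-39, new_sum=159+(-39)=120

Answer: A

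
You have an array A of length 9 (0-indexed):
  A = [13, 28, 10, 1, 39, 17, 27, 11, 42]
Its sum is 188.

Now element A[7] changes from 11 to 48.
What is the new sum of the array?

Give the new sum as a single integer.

Answer: 225

Derivation:
Old value at index 7: 11
New value at index 7: 48
Delta = 48 - 11 = 37
New sum = old_sum + delta = 188 + (37) = 225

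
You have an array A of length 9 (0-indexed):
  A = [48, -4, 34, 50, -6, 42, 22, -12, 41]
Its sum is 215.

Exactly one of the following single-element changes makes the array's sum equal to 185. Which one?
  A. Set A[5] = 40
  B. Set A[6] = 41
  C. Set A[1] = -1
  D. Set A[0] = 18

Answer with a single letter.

Option A: A[5] 42->40, delta=-2, new_sum=215+(-2)=213
Option B: A[6] 22->41, delta=19, new_sum=215+(19)=234
Option C: A[1] -4->-1, delta=3, new_sum=215+(3)=218
Option D: A[0] 48->18, delta=-30, new_sum=215+(-30)=185 <-- matches target

Answer: D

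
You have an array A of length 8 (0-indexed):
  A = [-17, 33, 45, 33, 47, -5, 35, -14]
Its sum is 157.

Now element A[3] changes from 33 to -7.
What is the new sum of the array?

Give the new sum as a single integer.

Old value at index 3: 33
New value at index 3: -7
Delta = -7 - 33 = -40
New sum = old_sum + delta = 157 + (-40) = 117

Answer: 117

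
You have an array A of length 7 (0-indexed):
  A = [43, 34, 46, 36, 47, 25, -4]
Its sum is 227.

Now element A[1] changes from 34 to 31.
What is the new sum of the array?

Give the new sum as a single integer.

Old value at index 1: 34
New value at index 1: 31
Delta = 31 - 34 = -3
New sum = old_sum + delta = 227 + (-3) = 224

Answer: 224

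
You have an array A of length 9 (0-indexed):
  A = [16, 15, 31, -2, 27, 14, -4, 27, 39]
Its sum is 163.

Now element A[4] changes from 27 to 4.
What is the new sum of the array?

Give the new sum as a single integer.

Answer: 140

Derivation:
Old value at index 4: 27
New value at index 4: 4
Delta = 4 - 27 = -23
New sum = old_sum + delta = 163 + (-23) = 140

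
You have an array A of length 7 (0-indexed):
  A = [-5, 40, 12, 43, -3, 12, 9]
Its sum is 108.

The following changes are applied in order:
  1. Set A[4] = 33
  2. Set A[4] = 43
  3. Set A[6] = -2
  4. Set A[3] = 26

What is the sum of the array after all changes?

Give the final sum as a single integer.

Answer: 126

Derivation:
Initial sum: 108
Change 1: A[4] -3 -> 33, delta = 36, sum = 144
Change 2: A[4] 33 -> 43, delta = 10, sum = 154
Change 3: A[6] 9 -> -2, delta = -11, sum = 143
Change 4: A[3] 43 -> 26, delta = -17, sum = 126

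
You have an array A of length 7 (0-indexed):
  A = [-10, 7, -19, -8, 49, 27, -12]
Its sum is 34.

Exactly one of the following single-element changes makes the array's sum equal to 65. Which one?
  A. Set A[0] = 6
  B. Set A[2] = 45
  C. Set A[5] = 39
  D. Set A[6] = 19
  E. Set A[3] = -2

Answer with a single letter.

Option A: A[0] -10->6, delta=16, new_sum=34+(16)=50
Option B: A[2] -19->45, delta=64, new_sum=34+(64)=98
Option C: A[5] 27->39, delta=12, new_sum=34+(12)=46
Option D: A[6] -12->19, delta=31, new_sum=34+(31)=65 <-- matches target
Option E: A[3] -8->-2, delta=6, new_sum=34+(6)=40

Answer: D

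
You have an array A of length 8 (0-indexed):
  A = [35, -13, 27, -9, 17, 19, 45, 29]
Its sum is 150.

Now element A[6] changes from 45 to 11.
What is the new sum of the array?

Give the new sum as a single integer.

Old value at index 6: 45
New value at index 6: 11
Delta = 11 - 45 = -34
New sum = old_sum + delta = 150 + (-34) = 116

Answer: 116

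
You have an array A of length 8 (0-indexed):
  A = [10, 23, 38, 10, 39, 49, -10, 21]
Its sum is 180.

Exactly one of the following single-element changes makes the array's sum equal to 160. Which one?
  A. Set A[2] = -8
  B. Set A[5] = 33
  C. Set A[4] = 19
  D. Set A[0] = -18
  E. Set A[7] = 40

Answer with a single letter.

Option A: A[2] 38->-8, delta=-46, new_sum=180+(-46)=134
Option B: A[5] 49->33, delta=-16, new_sum=180+(-16)=164
Option C: A[4] 39->19, delta=-20, new_sum=180+(-20)=160 <-- matches target
Option D: A[0] 10->-18, delta=-28, new_sum=180+(-28)=152
Option E: A[7] 21->40, delta=19, new_sum=180+(19)=199

Answer: C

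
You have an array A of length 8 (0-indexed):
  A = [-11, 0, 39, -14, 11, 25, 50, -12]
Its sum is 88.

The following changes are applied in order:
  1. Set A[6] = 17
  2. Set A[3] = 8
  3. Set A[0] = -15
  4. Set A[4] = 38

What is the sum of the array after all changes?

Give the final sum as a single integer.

Initial sum: 88
Change 1: A[6] 50 -> 17, delta = -33, sum = 55
Change 2: A[3] -14 -> 8, delta = 22, sum = 77
Change 3: A[0] -11 -> -15, delta = -4, sum = 73
Change 4: A[4] 11 -> 38, delta = 27, sum = 100

Answer: 100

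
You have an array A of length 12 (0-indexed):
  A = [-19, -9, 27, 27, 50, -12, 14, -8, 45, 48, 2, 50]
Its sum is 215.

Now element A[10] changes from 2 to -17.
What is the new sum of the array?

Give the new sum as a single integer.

Old value at index 10: 2
New value at index 10: -17
Delta = -17 - 2 = -19
New sum = old_sum + delta = 215 + (-19) = 196

Answer: 196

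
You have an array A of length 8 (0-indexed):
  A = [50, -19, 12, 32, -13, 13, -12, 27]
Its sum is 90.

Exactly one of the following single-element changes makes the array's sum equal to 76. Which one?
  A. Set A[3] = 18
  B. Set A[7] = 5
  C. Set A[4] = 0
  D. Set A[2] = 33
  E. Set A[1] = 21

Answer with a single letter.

Option A: A[3] 32->18, delta=-14, new_sum=90+(-14)=76 <-- matches target
Option B: A[7] 27->5, delta=-22, new_sum=90+(-22)=68
Option C: A[4] -13->0, delta=13, new_sum=90+(13)=103
Option D: A[2] 12->33, delta=21, new_sum=90+(21)=111
Option E: A[1] -19->21, delta=40, new_sum=90+(40)=130

Answer: A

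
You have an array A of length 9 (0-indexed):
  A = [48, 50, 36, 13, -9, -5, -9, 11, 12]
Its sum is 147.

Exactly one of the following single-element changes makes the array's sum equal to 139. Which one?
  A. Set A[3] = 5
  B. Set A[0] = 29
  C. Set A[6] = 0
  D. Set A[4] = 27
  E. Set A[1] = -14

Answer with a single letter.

Answer: A

Derivation:
Option A: A[3] 13->5, delta=-8, new_sum=147+(-8)=139 <-- matches target
Option B: A[0] 48->29, delta=-19, new_sum=147+(-19)=128
Option C: A[6] -9->0, delta=9, new_sum=147+(9)=156
Option D: A[4] -9->27, delta=36, new_sum=147+(36)=183
Option E: A[1] 50->-14, delta=-64, new_sum=147+(-64)=83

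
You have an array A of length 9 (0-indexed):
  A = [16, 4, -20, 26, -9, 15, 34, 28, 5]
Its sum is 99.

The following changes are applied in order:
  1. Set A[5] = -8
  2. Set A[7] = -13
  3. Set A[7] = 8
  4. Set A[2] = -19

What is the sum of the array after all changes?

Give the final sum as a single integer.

Initial sum: 99
Change 1: A[5] 15 -> -8, delta = -23, sum = 76
Change 2: A[7] 28 -> -13, delta = -41, sum = 35
Change 3: A[7] -13 -> 8, delta = 21, sum = 56
Change 4: A[2] -20 -> -19, delta = 1, sum = 57

Answer: 57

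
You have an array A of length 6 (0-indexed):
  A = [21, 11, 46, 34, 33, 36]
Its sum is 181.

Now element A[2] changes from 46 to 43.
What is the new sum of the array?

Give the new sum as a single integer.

Answer: 178

Derivation:
Old value at index 2: 46
New value at index 2: 43
Delta = 43 - 46 = -3
New sum = old_sum + delta = 181 + (-3) = 178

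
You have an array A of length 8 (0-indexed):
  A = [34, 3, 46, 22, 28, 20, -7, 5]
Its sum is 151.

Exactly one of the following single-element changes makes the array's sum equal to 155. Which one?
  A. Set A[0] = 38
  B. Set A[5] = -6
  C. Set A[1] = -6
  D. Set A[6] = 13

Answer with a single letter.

Answer: A

Derivation:
Option A: A[0] 34->38, delta=4, new_sum=151+(4)=155 <-- matches target
Option B: A[5] 20->-6, delta=-26, new_sum=151+(-26)=125
Option C: A[1] 3->-6, delta=-9, new_sum=151+(-9)=142
Option D: A[6] -7->13, delta=20, new_sum=151+(20)=171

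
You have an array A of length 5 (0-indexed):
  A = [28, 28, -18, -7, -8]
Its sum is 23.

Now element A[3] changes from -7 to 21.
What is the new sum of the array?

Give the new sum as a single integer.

Old value at index 3: -7
New value at index 3: 21
Delta = 21 - -7 = 28
New sum = old_sum + delta = 23 + (28) = 51

Answer: 51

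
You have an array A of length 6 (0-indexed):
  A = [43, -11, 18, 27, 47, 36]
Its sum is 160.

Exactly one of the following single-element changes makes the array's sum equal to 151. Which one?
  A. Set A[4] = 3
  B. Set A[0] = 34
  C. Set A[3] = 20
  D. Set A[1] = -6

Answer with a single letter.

Option A: A[4] 47->3, delta=-44, new_sum=160+(-44)=116
Option B: A[0] 43->34, delta=-9, new_sum=160+(-9)=151 <-- matches target
Option C: A[3] 27->20, delta=-7, new_sum=160+(-7)=153
Option D: A[1] -11->-6, delta=5, new_sum=160+(5)=165

Answer: B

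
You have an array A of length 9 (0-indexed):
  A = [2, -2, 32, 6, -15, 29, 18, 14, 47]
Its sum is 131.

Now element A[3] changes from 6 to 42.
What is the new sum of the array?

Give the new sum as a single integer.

Answer: 167

Derivation:
Old value at index 3: 6
New value at index 3: 42
Delta = 42 - 6 = 36
New sum = old_sum + delta = 131 + (36) = 167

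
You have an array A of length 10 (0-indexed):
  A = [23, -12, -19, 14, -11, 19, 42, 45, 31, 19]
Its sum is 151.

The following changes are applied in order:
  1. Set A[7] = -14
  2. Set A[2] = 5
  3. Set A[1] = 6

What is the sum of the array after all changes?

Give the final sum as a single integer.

Answer: 134

Derivation:
Initial sum: 151
Change 1: A[7] 45 -> -14, delta = -59, sum = 92
Change 2: A[2] -19 -> 5, delta = 24, sum = 116
Change 3: A[1] -12 -> 6, delta = 18, sum = 134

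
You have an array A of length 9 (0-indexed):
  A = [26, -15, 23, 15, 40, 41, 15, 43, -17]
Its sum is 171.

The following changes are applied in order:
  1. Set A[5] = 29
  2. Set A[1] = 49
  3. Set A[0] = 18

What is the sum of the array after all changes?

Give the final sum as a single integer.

Initial sum: 171
Change 1: A[5] 41 -> 29, delta = -12, sum = 159
Change 2: A[1] -15 -> 49, delta = 64, sum = 223
Change 3: A[0] 26 -> 18, delta = -8, sum = 215

Answer: 215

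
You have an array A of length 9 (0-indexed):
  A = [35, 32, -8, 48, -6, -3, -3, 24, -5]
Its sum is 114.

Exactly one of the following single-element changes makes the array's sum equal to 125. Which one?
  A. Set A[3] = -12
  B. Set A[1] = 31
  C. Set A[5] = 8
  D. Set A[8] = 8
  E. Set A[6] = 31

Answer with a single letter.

Answer: C

Derivation:
Option A: A[3] 48->-12, delta=-60, new_sum=114+(-60)=54
Option B: A[1] 32->31, delta=-1, new_sum=114+(-1)=113
Option C: A[5] -3->8, delta=11, new_sum=114+(11)=125 <-- matches target
Option D: A[8] -5->8, delta=13, new_sum=114+(13)=127
Option E: A[6] -3->31, delta=34, new_sum=114+(34)=148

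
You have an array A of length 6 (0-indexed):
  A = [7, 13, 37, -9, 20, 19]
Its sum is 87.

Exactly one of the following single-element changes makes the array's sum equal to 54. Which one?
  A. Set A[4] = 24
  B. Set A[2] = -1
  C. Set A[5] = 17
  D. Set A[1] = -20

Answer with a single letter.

Option A: A[4] 20->24, delta=4, new_sum=87+(4)=91
Option B: A[2] 37->-1, delta=-38, new_sum=87+(-38)=49
Option C: A[5] 19->17, delta=-2, new_sum=87+(-2)=85
Option D: A[1] 13->-20, delta=-33, new_sum=87+(-33)=54 <-- matches target

Answer: D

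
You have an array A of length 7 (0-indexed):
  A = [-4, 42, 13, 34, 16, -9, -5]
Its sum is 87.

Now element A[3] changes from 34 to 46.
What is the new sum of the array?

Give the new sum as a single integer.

Answer: 99

Derivation:
Old value at index 3: 34
New value at index 3: 46
Delta = 46 - 34 = 12
New sum = old_sum + delta = 87 + (12) = 99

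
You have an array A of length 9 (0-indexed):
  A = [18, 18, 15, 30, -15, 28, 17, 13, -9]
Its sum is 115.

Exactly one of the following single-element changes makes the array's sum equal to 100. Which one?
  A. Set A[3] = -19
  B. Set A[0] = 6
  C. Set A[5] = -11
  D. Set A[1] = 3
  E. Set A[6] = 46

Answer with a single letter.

Option A: A[3] 30->-19, delta=-49, new_sum=115+(-49)=66
Option B: A[0] 18->6, delta=-12, new_sum=115+(-12)=103
Option C: A[5] 28->-11, delta=-39, new_sum=115+(-39)=76
Option D: A[1] 18->3, delta=-15, new_sum=115+(-15)=100 <-- matches target
Option E: A[6] 17->46, delta=29, new_sum=115+(29)=144

Answer: D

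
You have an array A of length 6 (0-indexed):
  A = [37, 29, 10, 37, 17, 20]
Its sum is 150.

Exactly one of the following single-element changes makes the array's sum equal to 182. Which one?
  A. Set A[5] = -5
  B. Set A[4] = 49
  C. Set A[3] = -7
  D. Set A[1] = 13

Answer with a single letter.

Answer: B

Derivation:
Option A: A[5] 20->-5, delta=-25, new_sum=150+(-25)=125
Option B: A[4] 17->49, delta=32, new_sum=150+(32)=182 <-- matches target
Option C: A[3] 37->-7, delta=-44, new_sum=150+(-44)=106
Option D: A[1] 29->13, delta=-16, new_sum=150+(-16)=134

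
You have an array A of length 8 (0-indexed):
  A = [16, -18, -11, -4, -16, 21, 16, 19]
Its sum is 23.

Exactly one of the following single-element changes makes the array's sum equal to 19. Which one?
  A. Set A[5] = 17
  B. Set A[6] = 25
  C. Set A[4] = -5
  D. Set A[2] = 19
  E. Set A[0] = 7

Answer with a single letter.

Answer: A

Derivation:
Option A: A[5] 21->17, delta=-4, new_sum=23+(-4)=19 <-- matches target
Option B: A[6] 16->25, delta=9, new_sum=23+(9)=32
Option C: A[4] -16->-5, delta=11, new_sum=23+(11)=34
Option D: A[2] -11->19, delta=30, new_sum=23+(30)=53
Option E: A[0] 16->7, delta=-9, new_sum=23+(-9)=14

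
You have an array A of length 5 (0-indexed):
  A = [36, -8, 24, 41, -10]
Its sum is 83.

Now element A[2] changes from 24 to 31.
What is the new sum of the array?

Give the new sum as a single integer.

Answer: 90

Derivation:
Old value at index 2: 24
New value at index 2: 31
Delta = 31 - 24 = 7
New sum = old_sum + delta = 83 + (7) = 90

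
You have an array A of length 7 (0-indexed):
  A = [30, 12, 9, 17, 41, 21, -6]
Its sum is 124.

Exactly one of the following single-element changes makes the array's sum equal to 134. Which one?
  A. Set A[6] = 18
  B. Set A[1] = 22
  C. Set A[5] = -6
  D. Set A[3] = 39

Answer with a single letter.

Answer: B

Derivation:
Option A: A[6] -6->18, delta=24, new_sum=124+(24)=148
Option B: A[1] 12->22, delta=10, new_sum=124+(10)=134 <-- matches target
Option C: A[5] 21->-6, delta=-27, new_sum=124+(-27)=97
Option D: A[3] 17->39, delta=22, new_sum=124+(22)=146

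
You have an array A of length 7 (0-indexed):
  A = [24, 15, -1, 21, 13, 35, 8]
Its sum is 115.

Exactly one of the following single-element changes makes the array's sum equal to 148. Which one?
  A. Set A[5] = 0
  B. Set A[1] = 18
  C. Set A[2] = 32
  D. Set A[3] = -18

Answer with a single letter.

Option A: A[5] 35->0, delta=-35, new_sum=115+(-35)=80
Option B: A[1] 15->18, delta=3, new_sum=115+(3)=118
Option C: A[2] -1->32, delta=33, new_sum=115+(33)=148 <-- matches target
Option D: A[3] 21->-18, delta=-39, new_sum=115+(-39)=76

Answer: C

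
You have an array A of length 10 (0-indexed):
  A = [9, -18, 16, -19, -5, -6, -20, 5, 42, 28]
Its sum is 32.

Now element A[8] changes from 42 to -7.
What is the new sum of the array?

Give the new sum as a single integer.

Answer: -17

Derivation:
Old value at index 8: 42
New value at index 8: -7
Delta = -7 - 42 = -49
New sum = old_sum + delta = 32 + (-49) = -17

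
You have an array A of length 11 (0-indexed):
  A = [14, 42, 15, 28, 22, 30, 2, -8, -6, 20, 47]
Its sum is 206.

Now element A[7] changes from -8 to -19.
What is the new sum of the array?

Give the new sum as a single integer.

Answer: 195

Derivation:
Old value at index 7: -8
New value at index 7: -19
Delta = -19 - -8 = -11
New sum = old_sum + delta = 206 + (-11) = 195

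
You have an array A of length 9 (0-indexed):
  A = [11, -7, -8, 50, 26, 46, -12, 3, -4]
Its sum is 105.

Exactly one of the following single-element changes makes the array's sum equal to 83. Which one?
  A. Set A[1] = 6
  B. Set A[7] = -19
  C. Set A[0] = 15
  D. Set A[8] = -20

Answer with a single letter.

Answer: B

Derivation:
Option A: A[1] -7->6, delta=13, new_sum=105+(13)=118
Option B: A[7] 3->-19, delta=-22, new_sum=105+(-22)=83 <-- matches target
Option C: A[0] 11->15, delta=4, new_sum=105+(4)=109
Option D: A[8] -4->-20, delta=-16, new_sum=105+(-16)=89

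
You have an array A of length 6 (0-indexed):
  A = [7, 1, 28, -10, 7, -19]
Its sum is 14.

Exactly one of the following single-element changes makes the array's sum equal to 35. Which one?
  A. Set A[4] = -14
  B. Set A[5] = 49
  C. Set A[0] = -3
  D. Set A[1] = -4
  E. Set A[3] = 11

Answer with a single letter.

Option A: A[4] 7->-14, delta=-21, new_sum=14+(-21)=-7
Option B: A[5] -19->49, delta=68, new_sum=14+(68)=82
Option C: A[0] 7->-3, delta=-10, new_sum=14+(-10)=4
Option D: A[1] 1->-4, delta=-5, new_sum=14+(-5)=9
Option E: A[3] -10->11, delta=21, new_sum=14+(21)=35 <-- matches target

Answer: E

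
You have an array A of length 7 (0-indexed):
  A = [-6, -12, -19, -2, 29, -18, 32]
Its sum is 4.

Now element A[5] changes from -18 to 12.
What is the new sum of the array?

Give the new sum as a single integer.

Old value at index 5: -18
New value at index 5: 12
Delta = 12 - -18 = 30
New sum = old_sum + delta = 4 + (30) = 34

Answer: 34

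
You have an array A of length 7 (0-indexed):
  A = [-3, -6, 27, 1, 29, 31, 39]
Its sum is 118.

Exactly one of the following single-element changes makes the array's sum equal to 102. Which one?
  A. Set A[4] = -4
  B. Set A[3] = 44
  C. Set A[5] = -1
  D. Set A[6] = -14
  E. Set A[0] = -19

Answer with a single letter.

Option A: A[4] 29->-4, delta=-33, new_sum=118+(-33)=85
Option B: A[3] 1->44, delta=43, new_sum=118+(43)=161
Option C: A[5] 31->-1, delta=-32, new_sum=118+(-32)=86
Option D: A[6] 39->-14, delta=-53, new_sum=118+(-53)=65
Option E: A[0] -3->-19, delta=-16, new_sum=118+(-16)=102 <-- matches target

Answer: E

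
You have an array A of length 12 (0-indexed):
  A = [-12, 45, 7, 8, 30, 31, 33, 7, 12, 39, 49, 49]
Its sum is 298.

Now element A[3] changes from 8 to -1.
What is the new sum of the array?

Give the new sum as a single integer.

Answer: 289

Derivation:
Old value at index 3: 8
New value at index 3: -1
Delta = -1 - 8 = -9
New sum = old_sum + delta = 298 + (-9) = 289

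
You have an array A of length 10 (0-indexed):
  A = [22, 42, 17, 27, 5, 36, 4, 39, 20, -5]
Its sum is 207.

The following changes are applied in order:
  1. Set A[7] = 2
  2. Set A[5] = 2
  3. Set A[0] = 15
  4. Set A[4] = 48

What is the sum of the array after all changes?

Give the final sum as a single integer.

Initial sum: 207
Change 1: A[7] 39 -> 2, delta = -37, sum = 170
Change 2: A[5] 36 -> 2, delta = -34, sum = 136
Change 3: A[0] 22 -> 15, delta = -7, sum = 129
Change 4: A[4] 5 -> 48, delta = 43, sum = 172

Answer: 172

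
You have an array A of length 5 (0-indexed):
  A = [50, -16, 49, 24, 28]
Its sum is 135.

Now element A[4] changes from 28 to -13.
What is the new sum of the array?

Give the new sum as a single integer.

Old value at index 4: 28
New value at index 4: -13
Delta = -13 - 28 = -41
New sum = old_sum + delta = 135 + (-41) = 94

Answer: 94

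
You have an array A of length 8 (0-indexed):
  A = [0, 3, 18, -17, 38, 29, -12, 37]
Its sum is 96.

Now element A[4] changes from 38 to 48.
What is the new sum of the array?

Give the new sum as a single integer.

Old value at index 4: 38
New value at index 4: 48
Delta = 48 - 38 = 10
New sum = old_sum + delta = 96 + (10) = 106

Answer: 106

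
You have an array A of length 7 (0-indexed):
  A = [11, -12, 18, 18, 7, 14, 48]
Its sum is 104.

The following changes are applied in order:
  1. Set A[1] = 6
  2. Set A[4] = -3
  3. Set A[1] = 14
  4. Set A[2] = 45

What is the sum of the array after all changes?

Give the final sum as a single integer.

Initial sum: 104
Change 1: A[1] -12 -> 6, delta = 18, sum = 122
Change 2: A[4] 7 -> -3, delta = -10, sum = 112
Change 3: A[1] 6 -> 14, delta = 8, sum = 120
Change 4: A[2] 18 -> 45, delta = 27, sum = 147

Answer: 147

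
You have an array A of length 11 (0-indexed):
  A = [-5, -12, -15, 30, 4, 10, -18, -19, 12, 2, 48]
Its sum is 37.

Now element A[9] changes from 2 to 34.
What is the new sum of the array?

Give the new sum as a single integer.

Old value at index 9: 2
New value at index 9: 34
Delta = 34 - 2 = 32
New sum = old_sum + delta = 37 + (32) = 69

Answer: 69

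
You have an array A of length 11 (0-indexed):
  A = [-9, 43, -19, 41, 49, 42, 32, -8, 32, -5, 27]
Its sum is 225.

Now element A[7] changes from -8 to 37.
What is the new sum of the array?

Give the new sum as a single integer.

Answer: 270

Derivation:
Old value at index 7: -8
New value at index 7: 37
Delta = 37 - -8 = 45
New sum = old_sum + delta = 225 + (45) = 270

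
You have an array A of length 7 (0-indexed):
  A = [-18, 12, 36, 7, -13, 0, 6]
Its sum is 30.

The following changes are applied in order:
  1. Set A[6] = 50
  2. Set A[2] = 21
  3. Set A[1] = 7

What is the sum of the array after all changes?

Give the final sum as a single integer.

Answer: 54

Derivation:
Initial sum: 30
Change 1: A[6] 6 -> 50, delta = 44, sum = 74
Change 2: A[2] 36 -> 21, delta = -15, sum = 59
Change 3: A[1] 12 -> 7, delta = -5, sum = 54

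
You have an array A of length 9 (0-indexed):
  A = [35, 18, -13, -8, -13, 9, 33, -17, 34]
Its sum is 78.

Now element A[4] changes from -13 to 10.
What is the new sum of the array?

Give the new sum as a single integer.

Old value at index 4: -13
New value at index 4: 10
Delta = 10 - -13 = 23
New sum = old_sum + delta = 78 + (23) = 101

Answer: 101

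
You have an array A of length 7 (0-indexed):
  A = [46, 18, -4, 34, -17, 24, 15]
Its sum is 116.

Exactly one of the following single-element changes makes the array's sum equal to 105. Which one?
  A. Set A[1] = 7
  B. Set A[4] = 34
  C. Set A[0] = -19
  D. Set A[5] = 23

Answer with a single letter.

Option A: A[1] 18->7, delta=-11, new_sum=116+(-11)=105 <-- matches target
Option B: A[4] -17->34, delta=51, new_sum=116+(51)=167
Option C: A[0] 46->-19, delta=-65, new_sum=116+(-65)=51
Option D: A[5] 24->23, delta=-1, new_sum=116+(-1)=115

Answer: A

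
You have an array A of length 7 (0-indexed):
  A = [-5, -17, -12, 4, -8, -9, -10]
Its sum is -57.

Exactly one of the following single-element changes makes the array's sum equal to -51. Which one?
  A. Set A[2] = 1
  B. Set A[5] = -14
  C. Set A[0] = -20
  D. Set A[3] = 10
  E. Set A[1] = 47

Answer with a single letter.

Option A: A[2] -12->1, delta=13, new_sum=-57+(13)=-44
Option B: A[5] -9->-14, delta=-5, new_sum=-57+(-5)=-62
Option C: A[0] -5->-20, delta=-15, new_sum=-57+(-15)=-72
Option D: A[3] 4->10, delta=6, new_sum=-57+(6)=-51 <-- matches target
Option E: A[1] -17->47, delta=64, new_sum=-57+(64)=7

Answer: D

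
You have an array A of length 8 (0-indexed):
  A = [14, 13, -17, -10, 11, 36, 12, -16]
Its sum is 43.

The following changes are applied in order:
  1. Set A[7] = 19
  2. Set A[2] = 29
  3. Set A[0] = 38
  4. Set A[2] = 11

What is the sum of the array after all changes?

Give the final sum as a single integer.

Initial sum: 43
Change 1: A[7] -16 -> 19, delta = 35, sum = 78
Change 2: A[2] -17 -> 29, delta = 46, sum = 124
Change 3: A[0] 14 -> 38, delta = 24, sum = 148
Change 4: A[2] 29 -> 11, delta = -18, sum = 130

Answer: 130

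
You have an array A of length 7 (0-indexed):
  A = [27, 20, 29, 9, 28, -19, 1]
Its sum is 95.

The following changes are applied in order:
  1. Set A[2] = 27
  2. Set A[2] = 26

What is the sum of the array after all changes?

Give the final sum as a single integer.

Initial sum: 95
Change 1: A[2] 29 -> 27, delta = -2, sum = 93
Change 2: A[2] 27 -> 26, delta = -1, sum = 92

Answer: 92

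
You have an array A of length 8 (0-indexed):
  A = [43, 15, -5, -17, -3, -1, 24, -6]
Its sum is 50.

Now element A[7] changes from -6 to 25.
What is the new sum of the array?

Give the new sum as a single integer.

Old value at index 7: -6
New value at index 7: 25
Delta = 25 - -6 = 31
New sum = old_sum + delta = 50 + (31) = 81

Answer: 81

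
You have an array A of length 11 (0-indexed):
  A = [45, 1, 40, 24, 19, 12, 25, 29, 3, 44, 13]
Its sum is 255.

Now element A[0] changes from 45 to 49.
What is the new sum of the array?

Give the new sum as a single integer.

Old value at index 0: 45
New value at index 0: 49
Delta = 49 - 45 = 4
New sum = old_sum + delta = 255 + (4) = 259

Answer: 259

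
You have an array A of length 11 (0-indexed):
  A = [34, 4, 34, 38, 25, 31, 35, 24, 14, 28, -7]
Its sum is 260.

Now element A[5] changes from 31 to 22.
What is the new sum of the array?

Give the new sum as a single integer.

Old value at index 5: 31
New value at index 5: 22
Delta = 22 - 31 = -9
New sum = old_sum + delta = 260 + (-9) = 251

Answer: 251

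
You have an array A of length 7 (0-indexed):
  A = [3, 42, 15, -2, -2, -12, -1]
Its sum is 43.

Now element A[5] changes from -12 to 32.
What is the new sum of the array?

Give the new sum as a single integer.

Old value at index 5: -12
New value at index 5: 32
Delta = 32 - -12 = 44
New sum = old_sum + delta = 43 + (44) = 87

Answer: 87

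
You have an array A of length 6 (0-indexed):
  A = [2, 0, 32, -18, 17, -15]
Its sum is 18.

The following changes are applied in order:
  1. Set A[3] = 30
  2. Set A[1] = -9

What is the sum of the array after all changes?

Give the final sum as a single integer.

Answer: 57

Derivation:
Initial sum: 18
Change 1: A[3] -18 -> 30, delta = 48, sum = 66
Change 2: A[1] 0 -> -9, delta = -9, sum = 57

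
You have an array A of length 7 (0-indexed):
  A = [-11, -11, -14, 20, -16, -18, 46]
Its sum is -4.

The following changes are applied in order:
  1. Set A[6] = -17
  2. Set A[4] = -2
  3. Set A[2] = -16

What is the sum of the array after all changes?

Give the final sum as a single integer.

Answer: -55

Derivation:
Initial sum: -4
Change 1: A[6] 46 -> -17, delta = -63, sum = -67
Change 2: A[4] -16 -> -2, delta = 14, sum = -53
Change 3: A[2] -14 -> -16, delta = -2, sum = -55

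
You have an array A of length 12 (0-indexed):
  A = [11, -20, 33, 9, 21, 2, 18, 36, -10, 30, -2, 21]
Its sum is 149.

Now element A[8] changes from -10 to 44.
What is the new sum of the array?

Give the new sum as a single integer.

Old value at index 8: -10
New value at index 8: 44
Delta = 44 - -10 = 54
New sum = old_sum + delta = 149 + (54) = 203

Answer: 203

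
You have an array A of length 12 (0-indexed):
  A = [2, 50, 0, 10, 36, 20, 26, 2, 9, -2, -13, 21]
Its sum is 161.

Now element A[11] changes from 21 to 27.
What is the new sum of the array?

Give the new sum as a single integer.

Answer: 167

Derivation:
Old value at index 11: 21
New value at index 11: 27
Delta = 27 - 21 = 6
New sum = old_sum + delta = 161 + (6) = 167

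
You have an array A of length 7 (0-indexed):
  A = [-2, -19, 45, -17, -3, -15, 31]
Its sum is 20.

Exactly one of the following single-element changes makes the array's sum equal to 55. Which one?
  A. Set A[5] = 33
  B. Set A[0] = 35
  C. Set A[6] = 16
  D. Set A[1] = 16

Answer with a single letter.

Option A: A[5] -15->33, delta=48, new_sum=20+(48)=68
Option B: A[0] -2->35, delta=37, new_sum=20+(37)=57
Option C: A[6] 31->16, delta=-15, new_sum=20+(-15)=5
Option D: A[1] -19->16, delta=35, new_sum=20+(35)=55 <-- matches target

Answer: D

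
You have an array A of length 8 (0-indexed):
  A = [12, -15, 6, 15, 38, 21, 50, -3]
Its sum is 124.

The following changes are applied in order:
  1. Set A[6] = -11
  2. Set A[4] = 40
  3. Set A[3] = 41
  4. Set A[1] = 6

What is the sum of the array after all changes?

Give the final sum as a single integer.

Initial sum: 124
Change 1: A[6] 50 -> -11, delta = -61, sum = 63
Change 2: A[4] 38 -> 40, delta = 2, sum = 65
Change 3: A[3] 15 -> 41, delta = 26, sum = 91
Change 4: A[1] -15 -> 6, delta = 21, sum = 112

Answer: 112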